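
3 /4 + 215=863 /4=215.75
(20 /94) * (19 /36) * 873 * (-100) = -460750 /47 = -9803.19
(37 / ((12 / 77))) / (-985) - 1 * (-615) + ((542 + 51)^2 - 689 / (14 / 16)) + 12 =29082144457 / 82740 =351488.33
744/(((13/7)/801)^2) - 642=23390097558/169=138402944.13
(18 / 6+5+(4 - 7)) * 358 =1790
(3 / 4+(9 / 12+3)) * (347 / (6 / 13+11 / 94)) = 1908153 / 707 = 2698.94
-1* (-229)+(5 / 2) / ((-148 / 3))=67769 / 296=228.95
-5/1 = -5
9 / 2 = 4.50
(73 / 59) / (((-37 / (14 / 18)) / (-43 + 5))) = 19418 / 19647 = 0.99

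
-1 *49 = -49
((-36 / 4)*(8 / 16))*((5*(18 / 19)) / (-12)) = 135 / 76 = 1.78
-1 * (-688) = 688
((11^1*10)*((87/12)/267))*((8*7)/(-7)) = -6380/267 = -23.90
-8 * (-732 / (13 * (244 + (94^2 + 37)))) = 0.05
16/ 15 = 1.07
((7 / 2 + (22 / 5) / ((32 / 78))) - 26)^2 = 221841 / 1600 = 138.65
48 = 48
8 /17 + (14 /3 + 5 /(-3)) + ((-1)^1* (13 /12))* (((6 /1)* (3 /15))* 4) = -147 /85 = -1.73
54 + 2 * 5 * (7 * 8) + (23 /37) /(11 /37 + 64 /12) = 383819 /625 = 614.11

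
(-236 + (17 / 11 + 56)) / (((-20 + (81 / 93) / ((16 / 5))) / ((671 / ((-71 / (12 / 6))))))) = -118785056 / 694735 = -170.98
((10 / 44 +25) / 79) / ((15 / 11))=37 / 158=0.23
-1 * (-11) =11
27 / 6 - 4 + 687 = 1375 / 2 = 687.50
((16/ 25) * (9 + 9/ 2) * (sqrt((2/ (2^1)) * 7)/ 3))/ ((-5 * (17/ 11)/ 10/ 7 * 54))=-616 * sqrt(7)/ 1275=-1.28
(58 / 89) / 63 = 58 / 5607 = 0.01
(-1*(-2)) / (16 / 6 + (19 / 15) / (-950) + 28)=1500 / 22999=0.07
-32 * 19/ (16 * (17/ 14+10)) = -532/ 157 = -3.39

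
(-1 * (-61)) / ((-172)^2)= 61 / 29584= 0.00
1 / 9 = 0.11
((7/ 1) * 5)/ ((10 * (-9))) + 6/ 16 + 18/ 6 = 215/ 72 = 2.99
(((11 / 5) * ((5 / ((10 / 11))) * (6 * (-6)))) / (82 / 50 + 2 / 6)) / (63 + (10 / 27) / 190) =-1675971 / 478336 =-3.50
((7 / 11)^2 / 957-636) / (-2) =73646843 / 231594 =318.00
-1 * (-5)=5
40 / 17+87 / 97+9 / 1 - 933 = -1518317 / 1649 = -920.75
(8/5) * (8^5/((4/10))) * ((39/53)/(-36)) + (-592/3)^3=-10999992320/1431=-7686926.85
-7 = -7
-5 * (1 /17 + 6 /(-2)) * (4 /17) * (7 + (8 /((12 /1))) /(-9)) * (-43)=-473000 /459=-1030.50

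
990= 990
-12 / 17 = -0.71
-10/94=-5/47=-0.11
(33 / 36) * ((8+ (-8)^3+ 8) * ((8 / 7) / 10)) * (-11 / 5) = 60016 / 525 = 114.32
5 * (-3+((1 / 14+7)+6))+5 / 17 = 12055 / 238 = 50.65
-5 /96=-0.05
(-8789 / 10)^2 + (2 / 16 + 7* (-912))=153216267 / 200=766081.34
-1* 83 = -83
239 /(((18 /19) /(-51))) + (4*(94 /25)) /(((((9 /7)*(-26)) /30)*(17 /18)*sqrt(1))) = -85397437 /6630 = -12880.46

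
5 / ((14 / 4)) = 10 / 7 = 1.43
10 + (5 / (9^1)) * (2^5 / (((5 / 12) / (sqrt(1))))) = 158 / 3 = 52.67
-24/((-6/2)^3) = 8/9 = 0.89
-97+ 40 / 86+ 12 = -3635 / 43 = -84.53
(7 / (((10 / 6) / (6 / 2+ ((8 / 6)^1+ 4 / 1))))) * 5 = 175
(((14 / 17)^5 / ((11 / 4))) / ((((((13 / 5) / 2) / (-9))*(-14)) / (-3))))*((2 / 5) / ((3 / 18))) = -99574272 / 203039551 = -0.49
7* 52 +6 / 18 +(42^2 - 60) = 6205 / 3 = 2068.33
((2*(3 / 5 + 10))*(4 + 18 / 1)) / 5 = 93.28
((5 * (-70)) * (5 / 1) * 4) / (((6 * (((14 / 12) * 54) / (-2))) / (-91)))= -91000 / 27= -3370.37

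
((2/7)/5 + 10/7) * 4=208/35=5.94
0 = 0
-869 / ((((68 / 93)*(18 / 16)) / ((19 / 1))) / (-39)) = 13307866 / 17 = 782815.65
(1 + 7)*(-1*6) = -48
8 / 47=0.17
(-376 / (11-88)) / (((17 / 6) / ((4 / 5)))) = 9024 / 6545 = 1.38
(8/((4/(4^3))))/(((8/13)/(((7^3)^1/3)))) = 71344/3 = 23781.33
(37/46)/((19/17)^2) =0.64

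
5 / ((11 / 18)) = 90 / 11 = 8.18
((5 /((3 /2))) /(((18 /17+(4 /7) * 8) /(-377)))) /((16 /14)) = -195.30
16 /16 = 1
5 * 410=2050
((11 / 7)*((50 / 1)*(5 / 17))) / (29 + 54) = 2750 / 9877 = 0.28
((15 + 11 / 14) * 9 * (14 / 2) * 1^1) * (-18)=-17901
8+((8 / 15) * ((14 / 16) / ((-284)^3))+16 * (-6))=-30236321287 / 343594560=-88.00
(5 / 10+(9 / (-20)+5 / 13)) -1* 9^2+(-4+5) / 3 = -62581 / 780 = -80.23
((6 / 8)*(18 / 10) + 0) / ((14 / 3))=81 / 280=0.29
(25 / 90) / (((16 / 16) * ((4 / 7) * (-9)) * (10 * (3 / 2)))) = -7 / 1944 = -0.00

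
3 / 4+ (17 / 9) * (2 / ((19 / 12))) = 715 / 228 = 3.14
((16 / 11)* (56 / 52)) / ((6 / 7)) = 1.83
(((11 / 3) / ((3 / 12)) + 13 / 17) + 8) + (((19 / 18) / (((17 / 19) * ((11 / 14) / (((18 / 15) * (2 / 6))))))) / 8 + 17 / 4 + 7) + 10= 753251 / 16830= 44.76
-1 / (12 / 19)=-19 / 12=-1.58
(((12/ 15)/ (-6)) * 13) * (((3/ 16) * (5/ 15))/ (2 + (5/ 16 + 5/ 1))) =-2/ 135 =-0.01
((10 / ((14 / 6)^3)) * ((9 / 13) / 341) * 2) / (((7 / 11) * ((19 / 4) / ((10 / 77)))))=194400 / 1415603189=0.00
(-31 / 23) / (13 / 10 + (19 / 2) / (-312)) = -96720 / 91103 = -1.06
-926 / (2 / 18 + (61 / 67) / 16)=-8934048 / 1621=-5511.44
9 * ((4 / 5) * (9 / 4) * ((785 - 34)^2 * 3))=137052243 / 5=27410448.60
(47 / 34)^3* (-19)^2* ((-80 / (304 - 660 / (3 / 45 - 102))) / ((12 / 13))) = -266.19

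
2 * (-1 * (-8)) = 16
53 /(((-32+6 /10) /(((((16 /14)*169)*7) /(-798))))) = 2.86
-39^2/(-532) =1521/532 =2.86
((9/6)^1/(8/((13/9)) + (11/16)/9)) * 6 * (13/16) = 13689/10511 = 1.30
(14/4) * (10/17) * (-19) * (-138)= 91770/17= 5398.24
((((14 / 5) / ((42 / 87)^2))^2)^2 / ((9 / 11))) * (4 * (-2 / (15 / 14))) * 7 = -5502710542571 / 4134375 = -1330965.51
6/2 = 3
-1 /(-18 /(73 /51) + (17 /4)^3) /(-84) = 1168 /6297837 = 0.00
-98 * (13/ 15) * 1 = -1274/ 15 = -84.93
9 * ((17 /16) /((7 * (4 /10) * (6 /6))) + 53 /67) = 10.53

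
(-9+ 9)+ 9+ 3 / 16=147 / 16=9.19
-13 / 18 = -0.72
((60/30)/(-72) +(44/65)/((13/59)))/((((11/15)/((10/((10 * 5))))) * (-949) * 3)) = -92611/317554380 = -0.00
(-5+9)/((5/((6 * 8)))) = 192/5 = 38.40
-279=-279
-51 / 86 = -0.59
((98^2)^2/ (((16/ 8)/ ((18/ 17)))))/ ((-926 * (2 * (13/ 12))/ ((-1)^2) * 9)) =-276710448/ 102323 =-2704.28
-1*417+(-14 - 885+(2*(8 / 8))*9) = -1298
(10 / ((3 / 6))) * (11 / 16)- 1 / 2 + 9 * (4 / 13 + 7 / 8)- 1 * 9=1549 / 104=14.89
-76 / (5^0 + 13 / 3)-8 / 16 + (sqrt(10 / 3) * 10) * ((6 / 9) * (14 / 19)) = -59 / 4 + 280 * sqrt(30) / 171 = -5.78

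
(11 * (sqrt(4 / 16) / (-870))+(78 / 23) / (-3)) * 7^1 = -318451 / 40020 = -7.96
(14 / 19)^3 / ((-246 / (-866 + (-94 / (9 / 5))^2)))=-206834488 / 68336217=-3.03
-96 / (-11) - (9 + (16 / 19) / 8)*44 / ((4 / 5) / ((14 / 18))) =-716239 / 1881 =-380.78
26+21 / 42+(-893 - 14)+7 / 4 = -3515 / 4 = -878.75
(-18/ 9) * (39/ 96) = -13/ 16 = -0.81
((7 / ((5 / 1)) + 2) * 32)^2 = 295936 / 25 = 11837.44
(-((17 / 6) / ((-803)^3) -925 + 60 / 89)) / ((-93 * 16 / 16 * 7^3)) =-255571833272443 / 8819926407905382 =-0.03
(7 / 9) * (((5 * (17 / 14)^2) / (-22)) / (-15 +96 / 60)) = 7225 / 371448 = 0.02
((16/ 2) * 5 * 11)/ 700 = 22/ 35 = 0.63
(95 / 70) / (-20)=-19 / 280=-0.07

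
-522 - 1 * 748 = -1270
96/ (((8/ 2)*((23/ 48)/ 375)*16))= 27000/ 23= 1173.91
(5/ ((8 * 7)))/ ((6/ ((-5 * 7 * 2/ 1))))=-25/ 24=-1.04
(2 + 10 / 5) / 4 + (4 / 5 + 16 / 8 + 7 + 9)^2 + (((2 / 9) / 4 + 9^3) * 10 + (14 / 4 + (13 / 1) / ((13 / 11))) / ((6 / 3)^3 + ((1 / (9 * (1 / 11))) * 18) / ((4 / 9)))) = 7645.25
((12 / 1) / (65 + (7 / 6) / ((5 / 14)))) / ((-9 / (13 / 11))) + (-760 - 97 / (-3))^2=13419616439 / 25344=529498.75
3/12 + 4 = 17/4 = 4.25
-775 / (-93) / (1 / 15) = 125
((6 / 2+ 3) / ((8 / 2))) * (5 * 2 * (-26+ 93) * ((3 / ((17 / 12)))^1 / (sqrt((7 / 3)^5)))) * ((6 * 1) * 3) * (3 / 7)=17583480 * sqrt(21) / 40817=1974.12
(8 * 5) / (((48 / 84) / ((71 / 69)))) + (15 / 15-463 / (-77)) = 419950 / 5313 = 79.04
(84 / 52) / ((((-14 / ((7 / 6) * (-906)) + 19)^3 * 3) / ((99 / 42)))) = 3442951 / 18644853942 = 0.00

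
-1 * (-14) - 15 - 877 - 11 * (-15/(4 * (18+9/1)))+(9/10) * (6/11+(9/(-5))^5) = -5525359693/6187500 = -892.99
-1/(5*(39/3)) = -1/65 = -0.02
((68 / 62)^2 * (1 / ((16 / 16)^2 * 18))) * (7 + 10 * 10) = 61846 / 8649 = 7.15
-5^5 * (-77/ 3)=240625/ 3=80208.33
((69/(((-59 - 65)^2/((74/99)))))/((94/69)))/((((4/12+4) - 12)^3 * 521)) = -999/95257564336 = -0.00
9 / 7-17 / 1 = -110 / 7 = -15.71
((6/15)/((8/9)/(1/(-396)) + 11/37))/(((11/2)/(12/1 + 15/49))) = -89244/35070035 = -0.00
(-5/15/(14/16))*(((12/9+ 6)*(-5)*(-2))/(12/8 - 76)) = 3520/9387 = 0.37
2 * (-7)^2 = 98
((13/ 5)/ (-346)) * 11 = -143/ 1730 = -0.08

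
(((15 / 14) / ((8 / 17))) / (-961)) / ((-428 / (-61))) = -15555 / 46066496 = -0.00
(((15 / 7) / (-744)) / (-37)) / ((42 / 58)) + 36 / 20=1.80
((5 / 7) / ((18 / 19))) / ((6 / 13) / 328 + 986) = 20254 / 26487153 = 0.00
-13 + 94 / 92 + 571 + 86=29671 / 46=645.02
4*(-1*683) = -2732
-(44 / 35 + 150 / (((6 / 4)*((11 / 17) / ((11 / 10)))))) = -5994 / 35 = -171.26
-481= -481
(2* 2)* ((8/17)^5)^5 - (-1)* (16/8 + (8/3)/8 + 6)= 8.33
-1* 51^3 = -132651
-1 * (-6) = 6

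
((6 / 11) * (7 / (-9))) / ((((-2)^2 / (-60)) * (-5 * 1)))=-14 / 11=-1.27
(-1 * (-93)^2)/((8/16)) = -17298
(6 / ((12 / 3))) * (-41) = -123 / 2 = -61.50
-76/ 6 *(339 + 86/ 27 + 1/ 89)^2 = -25694612030552/ 17323227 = -1483246.28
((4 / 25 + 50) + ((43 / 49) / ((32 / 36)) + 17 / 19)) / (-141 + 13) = -9690217 / 23833600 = -0.41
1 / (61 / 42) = 42 / 61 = 0.69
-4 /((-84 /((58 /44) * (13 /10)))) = 0.08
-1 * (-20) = 20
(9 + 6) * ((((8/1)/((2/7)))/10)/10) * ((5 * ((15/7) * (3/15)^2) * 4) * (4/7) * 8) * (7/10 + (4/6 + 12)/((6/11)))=787.38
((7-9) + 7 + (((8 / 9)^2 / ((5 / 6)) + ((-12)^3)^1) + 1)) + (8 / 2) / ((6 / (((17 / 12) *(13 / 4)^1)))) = -1855421 / 1080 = -1717.98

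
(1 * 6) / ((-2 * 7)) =-3 / 7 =-0.43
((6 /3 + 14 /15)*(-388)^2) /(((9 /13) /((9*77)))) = 6630559936 /15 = 442037329.07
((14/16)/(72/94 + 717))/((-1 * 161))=-47/6207240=-0.00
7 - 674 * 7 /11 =-4641 /11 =-421.91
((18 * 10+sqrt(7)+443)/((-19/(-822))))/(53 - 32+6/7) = 1918 * sqrt(7)/969+1194914/969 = 1238.38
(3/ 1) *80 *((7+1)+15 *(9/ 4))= 10020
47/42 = 1.12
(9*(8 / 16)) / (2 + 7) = 1 / 2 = 0.50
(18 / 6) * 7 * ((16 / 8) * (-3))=-126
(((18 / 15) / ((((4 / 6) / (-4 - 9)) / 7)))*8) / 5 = -6552 / 25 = -262.08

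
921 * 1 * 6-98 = 5428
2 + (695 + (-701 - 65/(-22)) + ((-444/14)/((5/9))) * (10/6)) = -14813/154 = -96.19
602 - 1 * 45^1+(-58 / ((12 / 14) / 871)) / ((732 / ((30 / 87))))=581101 / 1098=529.24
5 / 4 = 1.25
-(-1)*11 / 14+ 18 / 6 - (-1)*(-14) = -143 / 14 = -10.21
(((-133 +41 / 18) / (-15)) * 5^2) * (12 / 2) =11765 / 9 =1307.22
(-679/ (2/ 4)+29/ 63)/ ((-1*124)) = 85525/ 7812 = 10.95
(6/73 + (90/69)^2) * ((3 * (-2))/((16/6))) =-4.01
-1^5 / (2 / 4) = -2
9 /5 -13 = -56 /5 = -11.20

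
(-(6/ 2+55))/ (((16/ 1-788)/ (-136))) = -1972/ 193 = -10.22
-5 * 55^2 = -15125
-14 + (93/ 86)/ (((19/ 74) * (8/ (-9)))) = -122473/ 6536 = -18.74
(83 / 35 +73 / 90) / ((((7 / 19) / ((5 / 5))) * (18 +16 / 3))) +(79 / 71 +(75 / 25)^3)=41618629 / 1461180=28.48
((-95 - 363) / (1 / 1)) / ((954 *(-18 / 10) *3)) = 0.09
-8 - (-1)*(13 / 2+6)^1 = 9 / 2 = 4.50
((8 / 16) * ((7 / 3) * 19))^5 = 41615795893 / 7776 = 5351825.60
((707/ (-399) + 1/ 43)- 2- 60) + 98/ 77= -1684414/ 26961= -62.48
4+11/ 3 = 7.67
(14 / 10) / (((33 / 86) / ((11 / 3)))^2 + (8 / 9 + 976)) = 0.00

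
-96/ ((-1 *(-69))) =-32/ 23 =-1.39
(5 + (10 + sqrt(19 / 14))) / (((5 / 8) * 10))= 2 * sqrt(266) / 175 + 12 / 5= 2.59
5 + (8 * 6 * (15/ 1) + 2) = 727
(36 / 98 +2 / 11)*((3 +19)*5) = 2960 / 49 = 60.41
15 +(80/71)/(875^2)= 15.00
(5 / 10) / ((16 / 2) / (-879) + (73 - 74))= -879 / 1774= -0.50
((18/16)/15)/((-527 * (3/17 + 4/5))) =-3/20584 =-0.00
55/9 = 6.11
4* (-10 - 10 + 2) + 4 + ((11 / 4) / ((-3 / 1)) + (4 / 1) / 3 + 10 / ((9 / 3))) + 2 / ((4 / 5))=-247 / 4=-61.75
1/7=0.14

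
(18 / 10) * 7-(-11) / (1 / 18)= 1053 / 5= 210.60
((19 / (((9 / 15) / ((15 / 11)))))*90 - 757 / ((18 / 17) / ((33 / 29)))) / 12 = 5881351 / 22968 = 256.07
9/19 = 0.47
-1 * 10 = -10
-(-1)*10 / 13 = 10 / 13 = 0.77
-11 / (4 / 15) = -165 / 4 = -41.25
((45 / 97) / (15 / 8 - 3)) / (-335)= 8 / 6499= 0.00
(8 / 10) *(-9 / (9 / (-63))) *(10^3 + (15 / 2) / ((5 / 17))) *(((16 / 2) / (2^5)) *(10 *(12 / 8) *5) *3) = 5814585 / 2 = 2907292.50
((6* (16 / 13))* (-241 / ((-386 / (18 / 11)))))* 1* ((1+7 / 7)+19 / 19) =624672 / 27599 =22.63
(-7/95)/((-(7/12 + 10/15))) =28/475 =0.06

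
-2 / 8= -1 / 4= -0.25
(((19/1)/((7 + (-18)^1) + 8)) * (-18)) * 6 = 684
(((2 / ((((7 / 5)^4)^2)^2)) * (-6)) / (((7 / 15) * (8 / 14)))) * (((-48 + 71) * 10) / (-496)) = 789642333984375 / 8241766781261048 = 0.10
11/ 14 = 0.79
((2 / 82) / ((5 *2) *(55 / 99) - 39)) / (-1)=0.00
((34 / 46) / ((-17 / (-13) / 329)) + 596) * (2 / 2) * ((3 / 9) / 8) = 5995 / 184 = 32.58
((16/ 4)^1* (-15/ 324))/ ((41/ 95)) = -475/ 1107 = -0.43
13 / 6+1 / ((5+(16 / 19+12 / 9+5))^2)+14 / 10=25816261 / 7224540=3.57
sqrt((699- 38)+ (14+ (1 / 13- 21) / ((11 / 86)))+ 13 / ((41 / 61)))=2*sqrt(4561197069) / 5863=23.04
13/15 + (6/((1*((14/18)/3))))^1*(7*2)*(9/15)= 2929/15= 195.27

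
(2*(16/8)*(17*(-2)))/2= -68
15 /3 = 5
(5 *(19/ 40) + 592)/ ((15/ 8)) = 317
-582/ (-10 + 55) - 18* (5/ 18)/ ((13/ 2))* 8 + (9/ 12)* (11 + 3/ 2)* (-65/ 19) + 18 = -982849/ 29640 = -33.16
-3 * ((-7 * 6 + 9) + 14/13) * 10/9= 4150/39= 106.41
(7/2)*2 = 7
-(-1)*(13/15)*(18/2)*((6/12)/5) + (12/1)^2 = 7239/50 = 144.78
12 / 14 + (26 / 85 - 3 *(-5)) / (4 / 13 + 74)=1.06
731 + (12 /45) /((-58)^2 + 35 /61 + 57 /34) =731.00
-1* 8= -8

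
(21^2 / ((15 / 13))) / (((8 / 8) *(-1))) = -1911 / 5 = -382.20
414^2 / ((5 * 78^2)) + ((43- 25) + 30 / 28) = 292269 / 11830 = 24.71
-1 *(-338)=338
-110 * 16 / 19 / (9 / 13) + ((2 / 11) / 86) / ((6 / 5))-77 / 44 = -43854571 / 323532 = -135.55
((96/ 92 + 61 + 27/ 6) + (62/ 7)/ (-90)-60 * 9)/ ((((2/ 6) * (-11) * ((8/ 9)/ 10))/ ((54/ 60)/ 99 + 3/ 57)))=241410987/ 2691920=89.68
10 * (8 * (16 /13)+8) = 2320 /13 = 178.46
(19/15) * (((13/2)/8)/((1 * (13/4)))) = 19/60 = 0.32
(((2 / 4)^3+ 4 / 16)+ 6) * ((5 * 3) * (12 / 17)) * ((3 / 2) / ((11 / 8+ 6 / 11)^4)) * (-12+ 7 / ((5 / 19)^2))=2704431172608 / 4078653605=663.07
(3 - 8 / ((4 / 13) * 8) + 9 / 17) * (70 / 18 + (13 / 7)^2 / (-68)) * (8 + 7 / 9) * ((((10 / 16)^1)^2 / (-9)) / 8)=-4319089975 / 84569038848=-0.05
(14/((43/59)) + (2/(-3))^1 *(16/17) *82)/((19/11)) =-18.67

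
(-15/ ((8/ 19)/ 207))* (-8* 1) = 58995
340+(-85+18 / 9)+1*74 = 331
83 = 83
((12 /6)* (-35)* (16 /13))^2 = 1254400 /169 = 7422.49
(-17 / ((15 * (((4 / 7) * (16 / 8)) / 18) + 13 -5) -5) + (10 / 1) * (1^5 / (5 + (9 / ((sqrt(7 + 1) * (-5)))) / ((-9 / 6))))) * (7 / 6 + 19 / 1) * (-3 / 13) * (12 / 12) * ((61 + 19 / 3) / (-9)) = -2878497677 / 36154053 -611050 * sqrt(2) / 145197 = -85.57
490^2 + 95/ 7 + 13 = 1680886/ 7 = 240126.57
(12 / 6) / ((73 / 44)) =88 / 73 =1.21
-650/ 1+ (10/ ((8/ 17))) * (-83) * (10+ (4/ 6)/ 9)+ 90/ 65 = -6464284/ 351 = -18416.76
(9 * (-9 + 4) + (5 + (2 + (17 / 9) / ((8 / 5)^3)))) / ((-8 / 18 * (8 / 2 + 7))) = 172979 / 22528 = 7.68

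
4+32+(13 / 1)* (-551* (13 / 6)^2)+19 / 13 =-15719579 / 468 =-33588.84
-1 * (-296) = 296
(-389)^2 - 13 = 151308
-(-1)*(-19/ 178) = -19/ 178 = -0.11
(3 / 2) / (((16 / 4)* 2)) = 3 / 16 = 0.19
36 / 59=0.61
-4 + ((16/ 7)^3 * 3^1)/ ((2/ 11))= 66212/ 343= 193.04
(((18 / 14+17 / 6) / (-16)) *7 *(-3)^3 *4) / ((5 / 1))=1557 / 40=38.92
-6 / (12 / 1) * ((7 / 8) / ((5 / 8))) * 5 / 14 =-1 / 4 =-0.25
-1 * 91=-91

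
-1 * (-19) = 19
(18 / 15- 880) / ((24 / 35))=-15379 / 12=-1281.58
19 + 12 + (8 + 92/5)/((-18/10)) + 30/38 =976/57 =17.12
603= 603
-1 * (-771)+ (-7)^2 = 820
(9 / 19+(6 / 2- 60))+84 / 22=-11016 / 209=-52.71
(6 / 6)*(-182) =-182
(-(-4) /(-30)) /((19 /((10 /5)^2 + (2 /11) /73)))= -6428 /228855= -0.03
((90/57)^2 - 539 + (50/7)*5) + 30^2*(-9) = -21734203/2527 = -8600.79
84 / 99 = 28 / 33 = 0.85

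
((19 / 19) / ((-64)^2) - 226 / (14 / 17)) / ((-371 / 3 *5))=23605227 / 53186560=0.44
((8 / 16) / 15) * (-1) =-1 / 30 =-0.03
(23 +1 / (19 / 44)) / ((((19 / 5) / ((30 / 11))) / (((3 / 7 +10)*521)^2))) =104365630771350 / 194579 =536366364.16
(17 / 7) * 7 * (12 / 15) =68 / 5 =13.60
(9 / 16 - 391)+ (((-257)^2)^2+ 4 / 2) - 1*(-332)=69799525513 / 16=4362470344.56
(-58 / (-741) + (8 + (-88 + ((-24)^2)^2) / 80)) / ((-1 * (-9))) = 461.58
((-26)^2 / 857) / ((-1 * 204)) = -169 / 43707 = -0.00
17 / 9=1.89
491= 491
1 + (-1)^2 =2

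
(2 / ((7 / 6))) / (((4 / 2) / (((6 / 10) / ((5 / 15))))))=54 / 35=1.54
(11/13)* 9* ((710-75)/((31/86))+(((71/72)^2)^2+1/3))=16155114082613/1203351552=13425.10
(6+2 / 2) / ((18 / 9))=7 / 2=3.50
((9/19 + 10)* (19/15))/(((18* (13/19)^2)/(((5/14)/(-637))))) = -71839/81385668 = -0.00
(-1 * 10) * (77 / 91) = -110 / 13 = -8.46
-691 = -691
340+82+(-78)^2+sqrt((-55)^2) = 6561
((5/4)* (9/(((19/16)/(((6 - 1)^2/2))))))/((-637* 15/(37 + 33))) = -0.87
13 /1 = 13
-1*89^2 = -7921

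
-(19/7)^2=-361/49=-7.37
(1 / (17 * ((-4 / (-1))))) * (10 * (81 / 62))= 405 / 2108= 0.19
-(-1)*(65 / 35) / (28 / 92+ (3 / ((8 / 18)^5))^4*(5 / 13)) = 4273801697165312 / 792740576958195949362517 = 0.00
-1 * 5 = -5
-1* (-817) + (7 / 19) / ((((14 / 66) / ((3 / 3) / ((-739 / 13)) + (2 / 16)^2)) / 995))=731122153 / 898624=813.60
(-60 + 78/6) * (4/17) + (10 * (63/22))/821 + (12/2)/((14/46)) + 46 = 58775109/1074689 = 54.69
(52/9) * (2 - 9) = -364/9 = -40.44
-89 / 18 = -4.94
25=25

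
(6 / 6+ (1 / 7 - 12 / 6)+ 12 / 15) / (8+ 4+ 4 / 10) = -0.00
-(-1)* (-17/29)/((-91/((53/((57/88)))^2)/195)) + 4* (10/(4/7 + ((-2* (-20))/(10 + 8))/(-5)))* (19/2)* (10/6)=5890986095/439698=13397.80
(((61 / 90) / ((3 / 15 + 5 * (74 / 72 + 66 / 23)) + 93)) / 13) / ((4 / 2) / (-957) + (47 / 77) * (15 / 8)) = 5185488 / 12803627213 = 0.00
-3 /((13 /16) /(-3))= 11.08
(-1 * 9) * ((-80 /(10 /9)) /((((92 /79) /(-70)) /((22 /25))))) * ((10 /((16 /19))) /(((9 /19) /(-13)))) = 11170768.30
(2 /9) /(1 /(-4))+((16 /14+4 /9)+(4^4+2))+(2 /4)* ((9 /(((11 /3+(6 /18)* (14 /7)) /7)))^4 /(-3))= -25864812305 /3598686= -7187.29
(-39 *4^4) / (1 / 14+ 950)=-139776 / 13301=-10.51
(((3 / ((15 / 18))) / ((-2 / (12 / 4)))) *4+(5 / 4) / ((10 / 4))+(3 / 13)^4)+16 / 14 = -39894047 / 1999270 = -19.95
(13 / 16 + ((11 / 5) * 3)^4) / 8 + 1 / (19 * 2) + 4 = 366794359 / 1520000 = 241.31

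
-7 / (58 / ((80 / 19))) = -280 / 551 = -0.51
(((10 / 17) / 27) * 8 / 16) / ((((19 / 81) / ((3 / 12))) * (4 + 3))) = 15 / 9044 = 0.00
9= 9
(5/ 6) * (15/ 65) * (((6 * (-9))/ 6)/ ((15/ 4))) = -6/ 13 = -0.46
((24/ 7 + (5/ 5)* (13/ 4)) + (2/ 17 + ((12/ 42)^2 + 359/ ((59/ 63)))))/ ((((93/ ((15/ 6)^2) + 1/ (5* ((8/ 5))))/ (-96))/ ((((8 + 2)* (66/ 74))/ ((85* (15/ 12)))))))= -19441875847680/ 92771302463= -209.57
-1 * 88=-88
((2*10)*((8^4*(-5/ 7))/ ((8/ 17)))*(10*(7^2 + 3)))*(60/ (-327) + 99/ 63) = -479311872000/ 5341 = -89741971.92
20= 20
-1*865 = -865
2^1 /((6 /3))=1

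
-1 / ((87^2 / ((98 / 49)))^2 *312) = -1 / 4468601358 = -0.00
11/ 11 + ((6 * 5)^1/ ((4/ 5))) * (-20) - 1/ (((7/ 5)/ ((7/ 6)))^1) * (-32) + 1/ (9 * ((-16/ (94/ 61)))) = -3172535/ 4392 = -722.34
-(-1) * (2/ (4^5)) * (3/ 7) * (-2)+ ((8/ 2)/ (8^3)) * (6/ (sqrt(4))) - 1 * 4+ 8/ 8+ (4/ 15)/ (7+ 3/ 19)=-1343911/ 456960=-2.94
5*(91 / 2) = 455 / 2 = 227.50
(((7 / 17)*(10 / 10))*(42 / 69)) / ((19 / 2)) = 196 / 7429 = 0.03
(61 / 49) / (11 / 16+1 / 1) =976 / 1323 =0.74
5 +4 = 9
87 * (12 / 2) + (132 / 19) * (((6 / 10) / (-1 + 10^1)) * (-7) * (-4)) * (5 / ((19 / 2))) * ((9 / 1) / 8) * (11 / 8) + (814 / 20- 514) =106961 / 1805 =59.26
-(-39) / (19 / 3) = 6.16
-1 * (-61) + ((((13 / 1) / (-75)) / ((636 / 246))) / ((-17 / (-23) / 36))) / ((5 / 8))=55.78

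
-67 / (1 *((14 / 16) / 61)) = -32696 / 7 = -4670.86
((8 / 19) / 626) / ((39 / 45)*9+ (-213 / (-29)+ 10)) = 290 / 10841381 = 0.00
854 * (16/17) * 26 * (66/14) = 1674816/17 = 98518.59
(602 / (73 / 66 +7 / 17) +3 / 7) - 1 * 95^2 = -8627.95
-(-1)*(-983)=-983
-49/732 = -0.07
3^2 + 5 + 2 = 16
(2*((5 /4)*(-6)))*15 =-225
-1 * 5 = -5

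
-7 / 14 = -0.50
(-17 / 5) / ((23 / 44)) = -748 / 115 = -6.50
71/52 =1.37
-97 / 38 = -2.55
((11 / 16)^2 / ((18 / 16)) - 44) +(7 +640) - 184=120793 / 288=419.42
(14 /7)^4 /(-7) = -16 /7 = -2.29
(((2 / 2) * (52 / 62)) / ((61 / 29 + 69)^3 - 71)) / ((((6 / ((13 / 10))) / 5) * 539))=4121741 / 878783525860086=0.00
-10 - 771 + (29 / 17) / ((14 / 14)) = -13248 / 17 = -779.29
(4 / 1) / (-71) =-4 / 71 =-0.06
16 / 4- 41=-37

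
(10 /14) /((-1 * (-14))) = 5 /98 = 0.05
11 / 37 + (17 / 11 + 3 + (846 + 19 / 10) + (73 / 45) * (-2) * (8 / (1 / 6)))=1702097 / 2442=697.01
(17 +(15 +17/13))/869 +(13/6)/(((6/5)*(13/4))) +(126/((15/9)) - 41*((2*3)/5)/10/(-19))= 3692264659/48294675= 76.45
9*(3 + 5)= 72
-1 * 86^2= -7396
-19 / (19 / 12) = -12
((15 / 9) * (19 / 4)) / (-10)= -19 / 24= -0.79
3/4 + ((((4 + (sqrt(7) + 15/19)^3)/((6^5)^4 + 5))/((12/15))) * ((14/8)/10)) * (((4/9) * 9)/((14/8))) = 1601 * sqrt(7)/1319873196862736141 + 75232772221176249089/100310362961567946716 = 0.75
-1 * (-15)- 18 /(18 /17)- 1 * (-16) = 14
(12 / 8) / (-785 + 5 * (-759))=-3 / 9160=-0.00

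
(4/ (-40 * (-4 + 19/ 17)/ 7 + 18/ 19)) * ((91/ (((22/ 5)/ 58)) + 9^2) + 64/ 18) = 294.89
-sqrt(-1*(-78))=-sqrt(78)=-8.83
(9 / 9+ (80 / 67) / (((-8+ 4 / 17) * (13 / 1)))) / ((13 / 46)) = 1306538 / 373659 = 3.50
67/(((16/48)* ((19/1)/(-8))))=-1608/19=-84.63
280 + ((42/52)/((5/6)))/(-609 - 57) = 1346793/4810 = 280.00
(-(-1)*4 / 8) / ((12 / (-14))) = -7 / 12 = -0.58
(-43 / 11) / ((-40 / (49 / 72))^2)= -103243 / 91238400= -0.00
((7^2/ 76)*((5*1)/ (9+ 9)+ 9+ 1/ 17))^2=19598040049/ 540841536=36.24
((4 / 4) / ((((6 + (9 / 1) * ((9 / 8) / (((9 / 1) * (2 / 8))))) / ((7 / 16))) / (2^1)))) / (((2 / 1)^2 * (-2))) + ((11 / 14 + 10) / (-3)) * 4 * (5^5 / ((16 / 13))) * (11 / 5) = -17994169 / 224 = -80331.11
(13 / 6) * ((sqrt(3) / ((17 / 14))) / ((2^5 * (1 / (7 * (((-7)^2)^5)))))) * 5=899683668065 * sqrt(3) / 1632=954839352.84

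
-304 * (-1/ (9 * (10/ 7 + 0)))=23.64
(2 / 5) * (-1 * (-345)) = 138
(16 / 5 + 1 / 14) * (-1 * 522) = -59769 / 35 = -1707.69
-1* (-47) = 47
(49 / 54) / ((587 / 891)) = 1617 / 1174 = 1.38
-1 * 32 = -32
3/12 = 1/4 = 0.25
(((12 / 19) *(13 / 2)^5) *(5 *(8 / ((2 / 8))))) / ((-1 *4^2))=-5569395 / 76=-73281.51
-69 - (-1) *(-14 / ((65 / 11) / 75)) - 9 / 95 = -304782 / 1235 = -246.79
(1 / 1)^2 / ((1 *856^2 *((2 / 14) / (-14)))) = -49 / 366368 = -0.00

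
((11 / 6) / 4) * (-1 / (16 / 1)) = -0.03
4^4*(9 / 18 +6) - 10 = 1654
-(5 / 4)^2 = -25 / 16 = -1.56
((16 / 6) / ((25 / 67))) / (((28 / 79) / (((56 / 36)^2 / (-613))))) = -296408 / 3723975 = -0.08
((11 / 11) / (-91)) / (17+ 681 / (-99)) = -33 / 30394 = -0.00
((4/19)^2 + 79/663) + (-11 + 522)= 122343400/239343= 511.16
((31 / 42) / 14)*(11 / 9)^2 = 3751 / 47628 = 0.08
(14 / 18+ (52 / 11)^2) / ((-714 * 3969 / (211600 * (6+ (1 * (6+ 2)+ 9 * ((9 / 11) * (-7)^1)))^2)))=-9274642033400 / 3810364173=-2434.06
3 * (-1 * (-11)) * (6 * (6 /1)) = 1188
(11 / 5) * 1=11 / 5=2.20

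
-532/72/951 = -133/17118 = -0.01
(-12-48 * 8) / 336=-33 / 28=-1.18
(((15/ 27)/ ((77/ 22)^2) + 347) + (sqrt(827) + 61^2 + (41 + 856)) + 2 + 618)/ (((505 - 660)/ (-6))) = 6 * sqrt(827)/ 155 + 985202/ 4557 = 217.31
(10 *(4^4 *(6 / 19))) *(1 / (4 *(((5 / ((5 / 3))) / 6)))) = 7680 / 19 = 404.21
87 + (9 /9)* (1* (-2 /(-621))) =54029 /621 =87.00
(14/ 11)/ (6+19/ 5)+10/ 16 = 465/ 616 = 0.75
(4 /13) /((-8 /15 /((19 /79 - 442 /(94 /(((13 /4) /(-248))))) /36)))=-0.00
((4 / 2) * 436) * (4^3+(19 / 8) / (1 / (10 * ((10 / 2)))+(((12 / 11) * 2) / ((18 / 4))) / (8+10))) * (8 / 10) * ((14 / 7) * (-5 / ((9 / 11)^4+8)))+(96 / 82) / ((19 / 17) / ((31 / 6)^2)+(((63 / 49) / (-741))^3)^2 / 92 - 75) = -8185124053221330791392237419151191279536 / 86495089427884026853228502195832329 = -94631.08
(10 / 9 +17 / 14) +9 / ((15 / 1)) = 1843 / 630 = 2.93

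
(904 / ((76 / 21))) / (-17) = -4746 / 323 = -14.69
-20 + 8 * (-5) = -60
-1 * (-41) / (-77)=-41 / 77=-0.53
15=15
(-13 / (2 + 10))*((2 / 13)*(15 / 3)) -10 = -65 / 6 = -10.83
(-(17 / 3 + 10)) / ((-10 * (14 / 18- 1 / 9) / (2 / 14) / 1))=47 / 140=0.34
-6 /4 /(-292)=3 /584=0.01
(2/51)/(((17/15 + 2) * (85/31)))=62/13583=0.00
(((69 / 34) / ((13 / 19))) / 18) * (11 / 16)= 4807 / 42432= 0.11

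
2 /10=1 /5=0.20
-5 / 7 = -0.71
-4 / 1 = -4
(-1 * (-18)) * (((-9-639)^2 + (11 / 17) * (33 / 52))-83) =3340099143 / 442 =7556785.39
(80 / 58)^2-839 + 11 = -694748 / 841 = -826.10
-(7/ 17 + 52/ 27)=-1073/ 459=-2.34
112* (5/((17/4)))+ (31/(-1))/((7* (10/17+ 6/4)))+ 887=8589625/8449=1016.64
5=5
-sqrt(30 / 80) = -sqrt(6) / 4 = -0.61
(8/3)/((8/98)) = 98/3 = 32.67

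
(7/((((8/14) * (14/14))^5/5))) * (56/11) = 4117715/1408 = 2924.51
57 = 57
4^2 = 16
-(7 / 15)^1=-0.47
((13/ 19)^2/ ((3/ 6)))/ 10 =169/ 1805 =0.09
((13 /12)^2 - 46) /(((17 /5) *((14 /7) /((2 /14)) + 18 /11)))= -355025 /421056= -0.84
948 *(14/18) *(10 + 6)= 35392/3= 11797.33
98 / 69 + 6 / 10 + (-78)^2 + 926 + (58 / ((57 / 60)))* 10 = 49965793 / 6555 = 7622.55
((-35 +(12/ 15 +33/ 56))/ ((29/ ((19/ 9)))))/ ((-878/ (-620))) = -1847693/ 1069404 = -1.73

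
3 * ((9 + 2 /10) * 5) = 138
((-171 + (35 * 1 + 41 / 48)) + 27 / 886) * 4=-2873093 / 5316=-540.46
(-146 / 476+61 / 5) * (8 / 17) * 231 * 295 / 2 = 55111782 / 289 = 190698.21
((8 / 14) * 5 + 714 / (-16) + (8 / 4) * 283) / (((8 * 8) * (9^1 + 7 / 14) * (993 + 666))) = 29357 / 56485632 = 0.00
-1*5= -5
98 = 98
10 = 10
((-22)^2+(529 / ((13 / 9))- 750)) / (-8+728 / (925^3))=-1031263421875 / 82311115536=-12.53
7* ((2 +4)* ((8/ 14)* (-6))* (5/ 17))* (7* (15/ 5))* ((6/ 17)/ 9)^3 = -4480/ 83521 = -0.05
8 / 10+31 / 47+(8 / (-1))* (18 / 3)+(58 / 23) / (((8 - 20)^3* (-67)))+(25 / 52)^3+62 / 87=-1822705715315233 / 39869638136640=-45.72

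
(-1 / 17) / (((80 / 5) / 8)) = -0.03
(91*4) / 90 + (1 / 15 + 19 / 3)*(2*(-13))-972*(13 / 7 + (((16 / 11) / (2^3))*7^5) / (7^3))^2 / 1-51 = -30116845669 / 266805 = -112879.61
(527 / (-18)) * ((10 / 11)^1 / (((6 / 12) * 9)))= -5270 / 891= -5.91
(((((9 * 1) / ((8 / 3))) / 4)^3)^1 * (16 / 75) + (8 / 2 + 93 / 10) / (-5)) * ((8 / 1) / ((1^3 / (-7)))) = 141.78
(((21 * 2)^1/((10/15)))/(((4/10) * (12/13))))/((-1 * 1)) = -170.62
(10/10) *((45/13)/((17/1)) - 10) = -2165/221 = -9.80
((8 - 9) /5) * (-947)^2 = -896809 /5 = -179361.80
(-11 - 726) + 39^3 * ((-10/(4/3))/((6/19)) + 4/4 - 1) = -5638253/4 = -1409563.25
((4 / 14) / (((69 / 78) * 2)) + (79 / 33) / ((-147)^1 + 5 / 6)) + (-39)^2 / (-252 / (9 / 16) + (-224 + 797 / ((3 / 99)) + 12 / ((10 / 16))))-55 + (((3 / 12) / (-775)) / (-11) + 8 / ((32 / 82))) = -2352892468169697 / 68606337407300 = -34.30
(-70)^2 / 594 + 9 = 5123 / 297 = 17.25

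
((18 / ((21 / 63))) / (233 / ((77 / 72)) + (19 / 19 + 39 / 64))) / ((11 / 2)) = 48384 / 1081595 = 0.04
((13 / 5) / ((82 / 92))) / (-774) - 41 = -3253034 / 79335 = -41.00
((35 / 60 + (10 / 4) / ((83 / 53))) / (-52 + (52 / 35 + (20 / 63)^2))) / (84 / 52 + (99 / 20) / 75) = -7778964375 / 302506880264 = -0.03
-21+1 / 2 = -41 / 2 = -20.50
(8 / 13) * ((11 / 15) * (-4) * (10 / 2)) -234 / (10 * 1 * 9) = -2267 / 195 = -11.63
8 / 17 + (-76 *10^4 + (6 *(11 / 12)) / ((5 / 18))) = -64598277 / 85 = -759979.73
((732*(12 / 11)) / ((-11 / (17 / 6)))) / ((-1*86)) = 12444 / 5203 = 2.39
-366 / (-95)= 3.85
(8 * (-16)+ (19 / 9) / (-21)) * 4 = -96844 / 189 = -512.40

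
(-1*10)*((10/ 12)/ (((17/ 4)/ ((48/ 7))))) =-13.45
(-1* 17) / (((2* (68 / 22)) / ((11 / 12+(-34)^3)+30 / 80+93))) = 10351363 / 96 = 107826.70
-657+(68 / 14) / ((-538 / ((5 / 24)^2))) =-712587881 / 1084608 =-657.00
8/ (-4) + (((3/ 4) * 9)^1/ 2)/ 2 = -5/ 16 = -0.31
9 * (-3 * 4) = -108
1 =1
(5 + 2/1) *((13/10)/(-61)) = -91/610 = -0.15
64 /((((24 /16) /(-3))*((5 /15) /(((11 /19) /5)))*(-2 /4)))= 8448 /95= 88.93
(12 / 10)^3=216 / 125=1.73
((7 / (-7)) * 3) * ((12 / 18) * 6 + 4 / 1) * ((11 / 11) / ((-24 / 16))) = 16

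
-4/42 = -2/21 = -0.10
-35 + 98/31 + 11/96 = -31.72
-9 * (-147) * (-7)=-9261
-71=-71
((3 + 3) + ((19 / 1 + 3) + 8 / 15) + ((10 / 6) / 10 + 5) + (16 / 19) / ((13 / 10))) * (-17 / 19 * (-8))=5769052 / 23465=245.86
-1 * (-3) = 3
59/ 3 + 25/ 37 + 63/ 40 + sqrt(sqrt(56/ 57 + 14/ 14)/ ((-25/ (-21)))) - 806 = -3481327/ 4440 + 19^(3/ 4) *339^(1/ 4) *sqrt(7)/ 95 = -783.00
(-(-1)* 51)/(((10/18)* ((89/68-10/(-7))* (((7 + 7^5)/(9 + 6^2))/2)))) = 280908/1564903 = 0.18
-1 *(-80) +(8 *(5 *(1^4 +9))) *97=38880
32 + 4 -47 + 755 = 744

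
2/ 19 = 0.11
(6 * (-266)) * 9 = -14364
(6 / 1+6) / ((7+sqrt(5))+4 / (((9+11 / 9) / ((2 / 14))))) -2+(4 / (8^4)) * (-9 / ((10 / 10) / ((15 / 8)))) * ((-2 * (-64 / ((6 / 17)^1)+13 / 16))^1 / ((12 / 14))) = -1072857730235 / 152160305152 -311052 * sqrt(5) / 1160891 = -7.65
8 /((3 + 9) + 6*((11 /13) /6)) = 104 /167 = 0.62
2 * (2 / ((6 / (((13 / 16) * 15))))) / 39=5 / 24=0.21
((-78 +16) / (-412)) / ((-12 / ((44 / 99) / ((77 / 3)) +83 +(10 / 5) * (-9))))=-465589 / 571032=-0.82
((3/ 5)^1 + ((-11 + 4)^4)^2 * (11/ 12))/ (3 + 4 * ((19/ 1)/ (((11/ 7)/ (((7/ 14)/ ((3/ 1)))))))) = 3487705001/ 7300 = 477767.81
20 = 20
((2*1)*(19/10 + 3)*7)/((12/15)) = 343/4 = 85.75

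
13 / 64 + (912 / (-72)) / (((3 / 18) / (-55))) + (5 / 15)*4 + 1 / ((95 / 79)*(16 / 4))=76275017 / 18240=4181.74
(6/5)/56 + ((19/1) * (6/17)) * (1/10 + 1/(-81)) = 39149/64260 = 0.61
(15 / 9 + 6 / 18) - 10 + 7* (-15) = -113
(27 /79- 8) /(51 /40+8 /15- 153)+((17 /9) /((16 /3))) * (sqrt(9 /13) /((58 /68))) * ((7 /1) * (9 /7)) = 72600 /1433297+2601 * sqrt(13) /3016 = 3.16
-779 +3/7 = -5450/7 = -778.57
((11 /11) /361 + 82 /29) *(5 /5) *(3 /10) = 88893 /104690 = 0.85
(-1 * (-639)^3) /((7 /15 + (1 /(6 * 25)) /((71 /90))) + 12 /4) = 277876731735 /3701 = 75081527.08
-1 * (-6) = 6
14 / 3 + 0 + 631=1907 / 3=635.67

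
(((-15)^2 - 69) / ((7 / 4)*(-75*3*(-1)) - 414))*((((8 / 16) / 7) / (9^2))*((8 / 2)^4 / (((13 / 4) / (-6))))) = 16384 / 5103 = 3.21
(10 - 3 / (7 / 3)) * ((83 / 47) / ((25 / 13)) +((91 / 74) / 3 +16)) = 275723843 / 1825950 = 151.00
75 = 75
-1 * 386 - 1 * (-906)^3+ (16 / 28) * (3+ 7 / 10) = 743677032.11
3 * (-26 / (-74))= 39 / 37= 1.05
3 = 3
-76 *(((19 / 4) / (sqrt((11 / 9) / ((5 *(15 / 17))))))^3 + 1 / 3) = -55883.63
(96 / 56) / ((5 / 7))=12 / 5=2.40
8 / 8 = 1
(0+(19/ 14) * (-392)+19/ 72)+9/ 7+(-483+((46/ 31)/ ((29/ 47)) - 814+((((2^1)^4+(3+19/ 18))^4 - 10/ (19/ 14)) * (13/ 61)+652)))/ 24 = 16158187046454083/ 18375638133888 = 879.33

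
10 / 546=5 / 273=0.02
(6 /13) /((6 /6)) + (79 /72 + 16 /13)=2611 /936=2.79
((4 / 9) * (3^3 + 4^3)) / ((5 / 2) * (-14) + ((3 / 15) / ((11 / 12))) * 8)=-20020 / 16461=-1.22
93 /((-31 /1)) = -3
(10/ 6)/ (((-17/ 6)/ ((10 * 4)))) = -400/ 17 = -23.53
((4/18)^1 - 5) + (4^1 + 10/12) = 1/18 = 0.06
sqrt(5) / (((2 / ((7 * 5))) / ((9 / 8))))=44.02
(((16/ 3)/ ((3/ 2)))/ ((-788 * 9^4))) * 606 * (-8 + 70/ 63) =100192/ 34897959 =0.00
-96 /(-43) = 2.23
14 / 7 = 2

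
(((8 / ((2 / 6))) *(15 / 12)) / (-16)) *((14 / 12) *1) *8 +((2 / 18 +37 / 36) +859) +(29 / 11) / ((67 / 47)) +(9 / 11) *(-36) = 21624475 / 26532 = 815.03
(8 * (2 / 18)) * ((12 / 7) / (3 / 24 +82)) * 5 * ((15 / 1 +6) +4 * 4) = 3.43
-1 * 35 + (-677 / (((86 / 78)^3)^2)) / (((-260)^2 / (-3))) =-88456795297961 / 2528545219600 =-34.98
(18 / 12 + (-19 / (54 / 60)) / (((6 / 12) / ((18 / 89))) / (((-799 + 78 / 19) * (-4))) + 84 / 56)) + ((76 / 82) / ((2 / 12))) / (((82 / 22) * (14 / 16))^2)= -110585172271 / 9181793462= -12.04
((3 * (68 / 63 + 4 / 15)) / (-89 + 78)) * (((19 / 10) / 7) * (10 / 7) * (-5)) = 8056 / 11319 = 0.71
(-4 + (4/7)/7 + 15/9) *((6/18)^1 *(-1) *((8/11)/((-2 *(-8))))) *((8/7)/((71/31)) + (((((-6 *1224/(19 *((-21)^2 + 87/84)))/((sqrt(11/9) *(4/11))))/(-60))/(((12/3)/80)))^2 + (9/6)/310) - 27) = -146485373550513399971/165328350328589845320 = -0.89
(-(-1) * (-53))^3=-148877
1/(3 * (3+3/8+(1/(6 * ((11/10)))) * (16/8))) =88/971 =0.09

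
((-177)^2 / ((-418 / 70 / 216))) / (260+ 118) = -626580 / 209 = -2997.99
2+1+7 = 10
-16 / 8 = -2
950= 950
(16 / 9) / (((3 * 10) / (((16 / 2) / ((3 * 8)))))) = 8 / 405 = 0.02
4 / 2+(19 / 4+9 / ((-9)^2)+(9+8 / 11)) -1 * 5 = 4589 / 396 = 11.59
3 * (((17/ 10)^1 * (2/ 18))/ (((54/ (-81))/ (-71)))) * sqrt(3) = 1207 * sqrt(3)/ 20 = 104.53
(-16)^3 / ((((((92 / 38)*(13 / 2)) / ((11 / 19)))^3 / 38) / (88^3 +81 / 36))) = -141179308509184 / 26730899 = -5281502.45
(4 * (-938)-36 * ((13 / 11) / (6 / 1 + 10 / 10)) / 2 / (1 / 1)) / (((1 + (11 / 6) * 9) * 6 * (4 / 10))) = -144569 / 1617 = -89.41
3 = 3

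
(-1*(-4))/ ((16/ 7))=7/ 4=1.75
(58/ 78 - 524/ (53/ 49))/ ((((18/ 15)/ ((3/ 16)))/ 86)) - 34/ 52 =-214984429/ 33072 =-6500.50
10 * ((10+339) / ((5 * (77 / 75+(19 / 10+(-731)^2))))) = 104700 / 80154589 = 0.00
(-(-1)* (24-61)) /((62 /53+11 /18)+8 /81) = -317682 /16139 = -19.68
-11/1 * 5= -55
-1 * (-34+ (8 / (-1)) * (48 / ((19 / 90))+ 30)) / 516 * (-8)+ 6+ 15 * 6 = 155764 / 2451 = 63.55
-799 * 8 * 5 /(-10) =3196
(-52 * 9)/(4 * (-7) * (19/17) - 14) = 3978/385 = 10.33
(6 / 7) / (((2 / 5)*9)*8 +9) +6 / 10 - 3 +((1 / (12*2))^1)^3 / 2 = -16103179 / 6773760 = -2.38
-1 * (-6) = 6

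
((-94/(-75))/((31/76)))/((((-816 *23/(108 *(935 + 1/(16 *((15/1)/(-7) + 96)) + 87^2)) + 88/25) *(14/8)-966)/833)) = -542836459582/203573172213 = -2.67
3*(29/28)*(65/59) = 5655/1652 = 3.42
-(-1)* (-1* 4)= -4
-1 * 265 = -265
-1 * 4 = -4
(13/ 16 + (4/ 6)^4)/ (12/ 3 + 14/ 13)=1547/ 7776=0.20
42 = 42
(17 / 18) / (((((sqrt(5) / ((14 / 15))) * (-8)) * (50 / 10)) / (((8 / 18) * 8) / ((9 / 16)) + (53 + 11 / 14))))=-1158737 * sqrt(5) / 4374000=-0.59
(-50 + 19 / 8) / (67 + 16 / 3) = -1143 / 1736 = -0.66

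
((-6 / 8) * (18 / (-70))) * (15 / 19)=81 / 532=0.15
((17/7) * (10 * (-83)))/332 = -85/14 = -6.07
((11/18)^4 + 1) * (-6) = -119617/17496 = -6.84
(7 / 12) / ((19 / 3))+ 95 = 7227 / 76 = 95.09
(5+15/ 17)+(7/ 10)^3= 105831/ 17000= 6.23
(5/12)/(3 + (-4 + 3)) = 0.21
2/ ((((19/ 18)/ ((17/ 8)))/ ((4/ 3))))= 102/ 19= 5.37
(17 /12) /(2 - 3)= -17 /12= -1.42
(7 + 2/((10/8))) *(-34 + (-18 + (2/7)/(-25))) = -391386/875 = -447.30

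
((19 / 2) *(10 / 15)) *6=38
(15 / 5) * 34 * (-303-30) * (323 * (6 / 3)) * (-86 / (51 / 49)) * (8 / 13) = 14504116032 / 13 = 1115701233.23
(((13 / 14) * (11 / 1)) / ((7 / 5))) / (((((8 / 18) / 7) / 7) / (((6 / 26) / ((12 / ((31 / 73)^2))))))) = 475695 / 170528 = 2.79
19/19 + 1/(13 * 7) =1.01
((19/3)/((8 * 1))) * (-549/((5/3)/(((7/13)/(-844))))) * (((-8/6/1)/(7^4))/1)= -0.00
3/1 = 3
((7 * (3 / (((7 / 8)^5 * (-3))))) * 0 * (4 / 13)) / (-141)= 0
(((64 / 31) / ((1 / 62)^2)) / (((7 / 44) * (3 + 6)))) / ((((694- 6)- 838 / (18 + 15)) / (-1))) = -1920512 / 229593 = -8.36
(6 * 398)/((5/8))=19104/5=3820.80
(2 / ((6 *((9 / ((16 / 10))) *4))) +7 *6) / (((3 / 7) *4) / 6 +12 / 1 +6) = 4963 / 2160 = 2.30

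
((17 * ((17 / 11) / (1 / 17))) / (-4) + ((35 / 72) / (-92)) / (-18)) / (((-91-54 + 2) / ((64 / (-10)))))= -146446319 / 29304990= -5.00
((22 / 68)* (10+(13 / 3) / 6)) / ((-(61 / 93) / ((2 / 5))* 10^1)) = -65813 / 311100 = -0.21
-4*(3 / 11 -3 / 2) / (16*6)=9 / 176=0.05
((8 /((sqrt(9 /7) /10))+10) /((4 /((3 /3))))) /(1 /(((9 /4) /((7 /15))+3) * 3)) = 3285 /56+1095 * sqrt(7) /7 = 472.53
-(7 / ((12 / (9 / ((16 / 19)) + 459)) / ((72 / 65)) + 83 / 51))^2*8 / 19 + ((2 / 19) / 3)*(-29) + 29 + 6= 24094887333809 / 912373423473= 26.41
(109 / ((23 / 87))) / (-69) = -3161 / 529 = -5.98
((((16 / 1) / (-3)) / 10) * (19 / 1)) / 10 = -1.01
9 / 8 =1.12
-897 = -897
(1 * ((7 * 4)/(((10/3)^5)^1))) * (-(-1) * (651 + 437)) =231336/3125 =74.03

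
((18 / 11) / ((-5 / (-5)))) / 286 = 9 / 1573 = 0.01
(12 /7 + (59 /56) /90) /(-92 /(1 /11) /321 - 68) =-930793 /38371200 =-0.02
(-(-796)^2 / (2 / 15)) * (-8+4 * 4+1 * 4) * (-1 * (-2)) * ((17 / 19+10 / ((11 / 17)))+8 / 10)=-408781164096 / 209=-1955890737.30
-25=-25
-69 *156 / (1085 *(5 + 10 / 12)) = -64584 / 37975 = -1.70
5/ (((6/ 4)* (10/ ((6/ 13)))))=2/ 13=0.15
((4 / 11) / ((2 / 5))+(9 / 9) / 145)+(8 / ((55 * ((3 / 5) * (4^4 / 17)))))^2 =148152241 / 161694720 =0.92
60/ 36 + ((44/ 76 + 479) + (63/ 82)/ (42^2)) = 62981633/ 130872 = 481.25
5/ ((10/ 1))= 1/ 2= 0.50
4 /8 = 1 /2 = 0.50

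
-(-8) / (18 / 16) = 64 / 9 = 7.11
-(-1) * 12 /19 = 12 /19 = 0.63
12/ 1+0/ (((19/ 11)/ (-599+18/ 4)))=12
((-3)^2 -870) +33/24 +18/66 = -75623/88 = -859.35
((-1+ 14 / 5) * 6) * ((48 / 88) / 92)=81 / 1265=0.06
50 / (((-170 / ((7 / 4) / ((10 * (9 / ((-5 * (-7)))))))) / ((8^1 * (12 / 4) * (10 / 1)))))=-48.04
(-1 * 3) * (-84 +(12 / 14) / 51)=29982 / 119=251.95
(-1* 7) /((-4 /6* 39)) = 0.27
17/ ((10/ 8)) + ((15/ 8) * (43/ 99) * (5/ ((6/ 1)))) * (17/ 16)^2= 29127647/ 2027520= 14.37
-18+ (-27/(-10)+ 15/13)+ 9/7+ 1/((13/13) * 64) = -374041/29120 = -12.84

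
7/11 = 0.64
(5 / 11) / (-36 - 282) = -5 / 3498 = -0.00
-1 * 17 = -17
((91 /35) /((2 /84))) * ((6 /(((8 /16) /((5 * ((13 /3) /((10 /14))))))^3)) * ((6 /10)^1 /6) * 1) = 1097199376 /75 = 14629325.01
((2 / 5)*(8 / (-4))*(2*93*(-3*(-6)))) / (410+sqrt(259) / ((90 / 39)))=-988329600 / 151246229+1044576*sqrt(259) / 151246229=-6.42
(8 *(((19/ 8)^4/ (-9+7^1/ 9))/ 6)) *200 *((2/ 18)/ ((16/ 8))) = -3258025/ 56832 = -57.33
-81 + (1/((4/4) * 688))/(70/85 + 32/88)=-12371429/152736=-81.00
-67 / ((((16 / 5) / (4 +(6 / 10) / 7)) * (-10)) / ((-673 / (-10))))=6448013 / 11200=575.72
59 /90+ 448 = 40379 /90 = 448.66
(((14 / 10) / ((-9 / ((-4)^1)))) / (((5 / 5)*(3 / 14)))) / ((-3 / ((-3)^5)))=235.20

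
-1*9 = -9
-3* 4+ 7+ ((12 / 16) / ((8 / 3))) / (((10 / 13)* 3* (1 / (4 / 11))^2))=-12061 / 2420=-4.98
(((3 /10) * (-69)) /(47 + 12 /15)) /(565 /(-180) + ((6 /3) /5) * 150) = -162 /21271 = -0.01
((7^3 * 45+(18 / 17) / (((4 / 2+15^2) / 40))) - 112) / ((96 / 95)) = 15163.57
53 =53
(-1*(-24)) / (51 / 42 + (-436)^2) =336 / 2661361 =0.00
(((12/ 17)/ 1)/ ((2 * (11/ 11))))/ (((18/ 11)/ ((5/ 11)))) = 5/ 51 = 0.10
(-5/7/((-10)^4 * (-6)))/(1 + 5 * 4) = 1/1764000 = 0.00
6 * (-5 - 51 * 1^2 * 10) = -3090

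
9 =9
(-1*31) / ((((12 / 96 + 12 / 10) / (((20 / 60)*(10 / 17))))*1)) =-12400 / 2703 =-4.59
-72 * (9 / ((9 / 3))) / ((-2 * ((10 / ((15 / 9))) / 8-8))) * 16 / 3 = -2304 / 29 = -79.45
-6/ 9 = -2/ 3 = -0.67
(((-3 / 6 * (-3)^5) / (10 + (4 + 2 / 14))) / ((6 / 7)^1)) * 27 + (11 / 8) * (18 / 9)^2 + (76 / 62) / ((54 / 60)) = 3406291 / 12276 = 277.48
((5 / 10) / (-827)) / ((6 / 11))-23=-228263 / 9924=-23.00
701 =701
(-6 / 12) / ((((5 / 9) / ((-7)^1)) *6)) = 21 / 20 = 1.05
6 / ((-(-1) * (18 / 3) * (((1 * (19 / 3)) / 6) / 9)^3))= 4251528 / 6859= 619.85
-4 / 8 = -1 / 2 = -0.50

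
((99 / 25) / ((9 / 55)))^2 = 14641 / 25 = 585.64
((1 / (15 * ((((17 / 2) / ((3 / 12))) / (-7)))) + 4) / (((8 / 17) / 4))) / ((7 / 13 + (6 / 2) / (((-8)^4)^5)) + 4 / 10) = 7617640611313589682176 / 210984635343052997193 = 36.11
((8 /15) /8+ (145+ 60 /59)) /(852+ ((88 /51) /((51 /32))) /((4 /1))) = 28022307 /163485755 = 0.17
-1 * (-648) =648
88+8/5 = 448/5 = 89.60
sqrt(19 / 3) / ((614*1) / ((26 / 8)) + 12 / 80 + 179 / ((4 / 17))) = 130*sqrt(57) / 370431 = 0.00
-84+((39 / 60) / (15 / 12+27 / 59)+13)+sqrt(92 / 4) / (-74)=-10946 / 155 - sqrt(23) / 74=-70.68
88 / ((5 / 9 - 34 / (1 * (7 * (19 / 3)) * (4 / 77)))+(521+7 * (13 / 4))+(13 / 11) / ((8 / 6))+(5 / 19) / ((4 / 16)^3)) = 331056 / 2058833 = 0.16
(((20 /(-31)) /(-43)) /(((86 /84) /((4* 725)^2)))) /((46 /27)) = 95369400000 /1318337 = 72340.68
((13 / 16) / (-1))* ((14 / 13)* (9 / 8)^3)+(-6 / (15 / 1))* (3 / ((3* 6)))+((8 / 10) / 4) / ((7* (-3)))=-568583 / 430080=-1.32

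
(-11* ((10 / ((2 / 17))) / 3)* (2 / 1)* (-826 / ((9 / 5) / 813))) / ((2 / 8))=8371840400 / 9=930204488.89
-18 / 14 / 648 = -1 / 504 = -0.00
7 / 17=0.41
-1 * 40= -40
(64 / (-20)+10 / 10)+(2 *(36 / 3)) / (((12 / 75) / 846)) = 634489 / 5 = 126897.80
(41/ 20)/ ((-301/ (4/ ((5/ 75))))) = -123/ 301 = -0.41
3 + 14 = 17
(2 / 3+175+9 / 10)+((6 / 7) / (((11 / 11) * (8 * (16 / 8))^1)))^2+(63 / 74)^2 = 11417358079 / 64397760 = 177.29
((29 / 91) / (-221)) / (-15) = 29 / 301665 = 0.00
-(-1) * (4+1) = 5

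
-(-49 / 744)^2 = -2401 / 553536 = -0.00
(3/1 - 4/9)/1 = 2.56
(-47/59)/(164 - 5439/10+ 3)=470/222371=0.00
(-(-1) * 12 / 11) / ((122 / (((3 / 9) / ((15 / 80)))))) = 32 / 2013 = 0.02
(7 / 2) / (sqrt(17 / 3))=7 *sqrt(51) / 34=1.47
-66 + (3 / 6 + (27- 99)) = -275 / 2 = -137.50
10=10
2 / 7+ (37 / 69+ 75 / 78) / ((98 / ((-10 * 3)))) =-5063 / 29302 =-0.17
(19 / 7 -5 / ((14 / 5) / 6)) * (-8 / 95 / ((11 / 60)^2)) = 46080 / 2299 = 20.04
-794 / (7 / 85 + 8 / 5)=-67490 / 143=-471.96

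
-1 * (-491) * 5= 2455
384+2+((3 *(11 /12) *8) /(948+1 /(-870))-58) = 270540092 /824759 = 328.02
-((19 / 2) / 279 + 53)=-29593 / 558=-53.03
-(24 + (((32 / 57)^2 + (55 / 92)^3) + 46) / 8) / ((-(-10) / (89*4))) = -53708631453727 / 50599146240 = -1061.45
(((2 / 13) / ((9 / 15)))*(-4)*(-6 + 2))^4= 655360000 / 2313441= 283.28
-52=-52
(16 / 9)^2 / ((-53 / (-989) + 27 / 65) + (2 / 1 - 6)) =-1028560 / 1149147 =-0.90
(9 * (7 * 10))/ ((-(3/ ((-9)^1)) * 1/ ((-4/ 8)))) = -945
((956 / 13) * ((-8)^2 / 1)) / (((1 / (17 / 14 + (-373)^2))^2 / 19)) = 1102631652415551296 / 637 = 1730975906460834.06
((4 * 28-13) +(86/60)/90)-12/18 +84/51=4589831/45900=100.00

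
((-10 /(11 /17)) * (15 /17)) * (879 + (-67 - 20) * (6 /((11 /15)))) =-275850 /121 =-2279.75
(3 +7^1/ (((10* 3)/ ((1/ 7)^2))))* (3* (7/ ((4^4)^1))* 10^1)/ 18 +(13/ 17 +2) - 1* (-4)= 540647/ 78336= 6.90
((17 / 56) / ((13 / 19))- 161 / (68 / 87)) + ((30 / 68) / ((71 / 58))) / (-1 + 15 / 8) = -180246673 / 878696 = -205.13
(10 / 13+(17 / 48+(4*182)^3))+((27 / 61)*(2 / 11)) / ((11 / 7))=1777026622663841 / 4605744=385828353.17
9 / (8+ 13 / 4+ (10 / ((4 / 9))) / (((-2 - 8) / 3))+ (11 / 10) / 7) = 315 / 163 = 1.93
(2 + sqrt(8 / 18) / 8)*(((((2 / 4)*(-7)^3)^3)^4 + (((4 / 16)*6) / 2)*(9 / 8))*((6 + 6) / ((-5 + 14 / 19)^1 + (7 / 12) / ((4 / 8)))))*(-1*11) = 41565881008850068170136191560768475 / 722944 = 57495298403265077475068870000.00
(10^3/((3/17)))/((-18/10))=-85000/27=-3148.15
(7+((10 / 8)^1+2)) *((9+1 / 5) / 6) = 943 / 60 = 15.72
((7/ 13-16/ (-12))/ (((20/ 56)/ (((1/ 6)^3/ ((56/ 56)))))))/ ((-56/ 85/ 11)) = -13651/ 33696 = -0.41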